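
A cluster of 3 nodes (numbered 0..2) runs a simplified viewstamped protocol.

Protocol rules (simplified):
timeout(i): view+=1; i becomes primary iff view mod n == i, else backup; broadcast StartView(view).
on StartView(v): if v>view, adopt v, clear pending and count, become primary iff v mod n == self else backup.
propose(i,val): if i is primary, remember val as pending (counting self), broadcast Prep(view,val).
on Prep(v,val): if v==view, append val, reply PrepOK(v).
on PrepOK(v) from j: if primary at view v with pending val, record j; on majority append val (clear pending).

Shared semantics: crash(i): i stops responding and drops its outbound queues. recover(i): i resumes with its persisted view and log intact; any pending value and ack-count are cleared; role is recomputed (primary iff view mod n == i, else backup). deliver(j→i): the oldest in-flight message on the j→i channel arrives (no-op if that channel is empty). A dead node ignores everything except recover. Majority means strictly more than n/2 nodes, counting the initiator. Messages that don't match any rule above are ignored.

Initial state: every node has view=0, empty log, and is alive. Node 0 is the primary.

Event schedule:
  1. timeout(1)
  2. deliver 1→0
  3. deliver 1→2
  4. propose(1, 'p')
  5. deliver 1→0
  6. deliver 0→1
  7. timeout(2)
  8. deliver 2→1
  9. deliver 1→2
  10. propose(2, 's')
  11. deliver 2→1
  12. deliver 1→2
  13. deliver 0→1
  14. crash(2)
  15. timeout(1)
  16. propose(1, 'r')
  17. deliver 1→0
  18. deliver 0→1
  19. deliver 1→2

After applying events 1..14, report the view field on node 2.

[1] timeout(1) → N1(prim v1 [-])
[2] deliver 1→0 → N0(back v1 [-])
[3] deliver 1→2 → N2(back v1 [-])
[4] propose(1,'p') → ∅
[5] deliver 1→0 → N0(back v1 [p])
[6] deliver 0→1 → N1(prim v1 [p])
[7] timeout(2) → N2(prim v2 [-])
[8] deliver 2→1 → N1(back v2 [p])
[9] deliver 1→2 → ∅
[10] propose(2,'s') → ∅
[11] deliver 2→1 → N1(back v2 [p,s])
[12] deliver 1→2 → N2(prim v2 [s])
[13] deliver 0→1 → ∅
[14] crash(2) → N2(✗prim v2 [s])

2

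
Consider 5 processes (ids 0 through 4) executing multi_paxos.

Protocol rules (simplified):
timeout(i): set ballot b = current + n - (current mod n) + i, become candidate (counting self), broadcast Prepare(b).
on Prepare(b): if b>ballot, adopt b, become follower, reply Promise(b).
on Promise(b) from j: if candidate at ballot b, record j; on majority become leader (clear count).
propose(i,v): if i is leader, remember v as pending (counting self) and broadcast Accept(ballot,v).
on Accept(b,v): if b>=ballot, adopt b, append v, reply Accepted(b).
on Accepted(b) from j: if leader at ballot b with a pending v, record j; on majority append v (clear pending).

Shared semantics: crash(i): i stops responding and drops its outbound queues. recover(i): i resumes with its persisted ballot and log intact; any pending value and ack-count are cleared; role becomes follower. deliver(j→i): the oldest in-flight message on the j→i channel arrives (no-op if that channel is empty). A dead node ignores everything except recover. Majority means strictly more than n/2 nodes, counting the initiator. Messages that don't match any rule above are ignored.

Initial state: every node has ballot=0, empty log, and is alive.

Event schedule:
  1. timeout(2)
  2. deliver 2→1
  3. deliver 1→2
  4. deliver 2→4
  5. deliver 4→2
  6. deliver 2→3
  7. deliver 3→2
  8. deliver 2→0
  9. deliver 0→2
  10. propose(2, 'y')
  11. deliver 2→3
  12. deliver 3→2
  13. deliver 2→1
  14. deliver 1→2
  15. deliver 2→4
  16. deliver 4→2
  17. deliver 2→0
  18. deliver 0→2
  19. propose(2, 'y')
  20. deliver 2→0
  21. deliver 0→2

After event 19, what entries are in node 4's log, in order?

[1] timeout(2) → N2(cand b7 [-])
[2] deliver 2→1 → N1(foll b7 [-])
[3] deliver 1→2 → ∅
[4] deliver 2→4 → N4(foll b7 [-])
[5] deliver 4→2 → N2(lead b7 [-])
[6] deliver 2→3 → N3(foll b7 [-])
[7] deliver 3→2 → ∅
[8] deliver 2→0 → N0(foll b7 [-])
[9] deliver 0→2 → ∅
[10] propose(2,'y') → ∅
[11] deliver 2→3 → N3(foll b7 [y])
[12] deliver 3→2 → ∅
[13] deliver 2→1 → N1(foll b7 [y])
[14] deliver 1→2 → N2(lead b7 [y])
[15] deliver 2→4 → N4(foll b7 [y])
[16] deliver 4→2 → ∅
[17] deliver 2→0 → N0(foll b7 [y])
[18] deliver 0→2 → ∅
[19] propose(2,'y') → ∅

y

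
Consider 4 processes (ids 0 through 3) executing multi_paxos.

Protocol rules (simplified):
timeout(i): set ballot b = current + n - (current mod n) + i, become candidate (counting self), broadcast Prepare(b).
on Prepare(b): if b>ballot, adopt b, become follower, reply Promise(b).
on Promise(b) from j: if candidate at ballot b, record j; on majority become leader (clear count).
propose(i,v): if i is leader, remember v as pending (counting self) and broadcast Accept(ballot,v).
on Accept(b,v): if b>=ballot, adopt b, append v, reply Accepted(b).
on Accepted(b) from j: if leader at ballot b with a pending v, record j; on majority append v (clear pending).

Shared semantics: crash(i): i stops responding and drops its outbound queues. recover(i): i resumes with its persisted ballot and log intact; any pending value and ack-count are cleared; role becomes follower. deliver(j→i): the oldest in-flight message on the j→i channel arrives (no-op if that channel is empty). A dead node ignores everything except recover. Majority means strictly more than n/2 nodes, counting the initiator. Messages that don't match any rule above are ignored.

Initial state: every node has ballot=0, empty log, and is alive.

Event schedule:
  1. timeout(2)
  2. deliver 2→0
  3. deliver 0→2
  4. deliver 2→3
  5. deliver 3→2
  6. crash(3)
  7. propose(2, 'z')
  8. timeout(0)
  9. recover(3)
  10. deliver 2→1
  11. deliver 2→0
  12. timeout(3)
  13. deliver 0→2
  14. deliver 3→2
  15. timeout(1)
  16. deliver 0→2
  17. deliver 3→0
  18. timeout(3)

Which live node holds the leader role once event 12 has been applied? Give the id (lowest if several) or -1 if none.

2

e1 timeout(2): 2[cand,b=6,-]
e2 deliver 2→0: 0[foll,b=6,-]
e3 deliver 0→2: ·
e4 deliver 2→3: 3[foll,b=6,-]
e5 deliver 3→2: 2[lead,b=6,-]
e6 crash(3): 3[✗foll,b=6,-]
e7 propose(2,'z'): ·
e8 timeout(0): 0[cand,b=8,-]
e9 recover(3): 3[foll,b=6,-]
e10 deliver 2→1: 1[foll,b=6,-]
e11 deliver 2→0: ·
e12 timeout(3): 3[cand,b=11,-]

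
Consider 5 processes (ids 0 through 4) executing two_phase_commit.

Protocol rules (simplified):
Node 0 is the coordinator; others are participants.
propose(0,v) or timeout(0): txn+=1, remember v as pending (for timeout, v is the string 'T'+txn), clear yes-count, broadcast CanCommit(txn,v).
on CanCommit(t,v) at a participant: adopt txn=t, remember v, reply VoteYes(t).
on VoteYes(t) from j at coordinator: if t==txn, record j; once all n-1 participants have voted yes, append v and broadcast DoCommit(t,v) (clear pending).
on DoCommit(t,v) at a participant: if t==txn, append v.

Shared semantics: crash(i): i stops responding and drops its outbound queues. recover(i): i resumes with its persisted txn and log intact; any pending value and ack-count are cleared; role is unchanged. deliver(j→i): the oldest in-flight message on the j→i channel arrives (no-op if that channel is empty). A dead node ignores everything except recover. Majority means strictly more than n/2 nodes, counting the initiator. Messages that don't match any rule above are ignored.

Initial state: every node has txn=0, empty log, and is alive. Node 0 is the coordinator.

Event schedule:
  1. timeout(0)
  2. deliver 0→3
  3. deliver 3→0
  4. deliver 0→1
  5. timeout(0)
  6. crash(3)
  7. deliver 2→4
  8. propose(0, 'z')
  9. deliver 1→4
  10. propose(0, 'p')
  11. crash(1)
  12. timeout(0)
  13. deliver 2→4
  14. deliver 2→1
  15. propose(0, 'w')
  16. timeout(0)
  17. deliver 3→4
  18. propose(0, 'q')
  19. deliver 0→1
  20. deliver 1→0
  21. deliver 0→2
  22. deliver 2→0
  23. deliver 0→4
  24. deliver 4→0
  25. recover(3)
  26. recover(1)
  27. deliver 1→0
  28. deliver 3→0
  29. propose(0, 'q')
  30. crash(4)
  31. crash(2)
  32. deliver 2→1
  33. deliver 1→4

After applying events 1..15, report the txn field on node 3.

1

1. timeout(0):  <0:coor t1 ->
2. deliver 0→3:  <3:part t1 ->
3. deliver 3→0:  nop
4. deliver 0→1:  <1:part t1 ->
5. timeout(0):  <0:coor t2 ->
6. crash(3):  <3:✗part t1 ->
7. deliver 2→4:  nop
8. propose(0,'z'):  <0:coor t3 ->
9. deliver 1→4:  nop
10. propose(0,'p'):  <0:coor t4 ->
11. crash(1):  <1:✗part t1 ->
12. timeout(0):  <0:coor t5 ->
13. deliver 2→4:  nop
14. deliver 2→1:  nop
15. propose(0,'w'):  <0:coor t6 ->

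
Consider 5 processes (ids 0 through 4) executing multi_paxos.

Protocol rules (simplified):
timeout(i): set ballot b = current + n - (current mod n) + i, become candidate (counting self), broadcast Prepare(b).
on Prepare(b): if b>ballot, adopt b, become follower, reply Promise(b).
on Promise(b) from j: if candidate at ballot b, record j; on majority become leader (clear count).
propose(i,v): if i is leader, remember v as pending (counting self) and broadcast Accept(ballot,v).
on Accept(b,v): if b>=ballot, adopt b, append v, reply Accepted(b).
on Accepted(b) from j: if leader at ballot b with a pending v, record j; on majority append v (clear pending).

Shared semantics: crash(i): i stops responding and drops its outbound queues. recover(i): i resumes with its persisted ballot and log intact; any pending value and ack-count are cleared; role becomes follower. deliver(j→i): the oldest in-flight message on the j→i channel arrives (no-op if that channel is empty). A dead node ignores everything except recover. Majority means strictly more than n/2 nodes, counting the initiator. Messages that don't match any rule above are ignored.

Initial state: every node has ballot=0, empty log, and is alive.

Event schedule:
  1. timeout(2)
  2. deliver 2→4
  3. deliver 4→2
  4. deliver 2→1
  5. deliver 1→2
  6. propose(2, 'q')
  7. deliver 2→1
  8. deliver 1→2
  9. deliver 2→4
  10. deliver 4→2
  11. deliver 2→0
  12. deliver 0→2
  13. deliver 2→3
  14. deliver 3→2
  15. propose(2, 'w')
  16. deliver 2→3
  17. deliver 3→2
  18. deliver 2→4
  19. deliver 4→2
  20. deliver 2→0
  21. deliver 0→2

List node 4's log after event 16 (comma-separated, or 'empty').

q

e1 timeout(2): 2[cand,b=7,-]
e2 deliver 2→4: 4[foll,b=7,-]
e3 deliver 4→2: ·
e4 deliver 2→1: 1[foll,b=7,-]
e5 deliver 1→2: 2[lead,b=7,-]
e6 propose(2,'q'): ·
e7 deliver 2→1: 1[foll,b=7,q]
e8 deliver 1→2: ·
e9 deliver 2→4: 4[foll,b=7,q]
e10 deliver 4→2: 2[lead,b=7,q]
e11 deliver 2→0: 0[foll,b=7,-]
e12 deliver 0→2: ·
e13 deliver 2→3: 3[foll,b=7,-]
e14 deliver 3→2: ·
e15 propose(2,'w'): ·
e16 deliver 2→3: 3[foll,b=7,q]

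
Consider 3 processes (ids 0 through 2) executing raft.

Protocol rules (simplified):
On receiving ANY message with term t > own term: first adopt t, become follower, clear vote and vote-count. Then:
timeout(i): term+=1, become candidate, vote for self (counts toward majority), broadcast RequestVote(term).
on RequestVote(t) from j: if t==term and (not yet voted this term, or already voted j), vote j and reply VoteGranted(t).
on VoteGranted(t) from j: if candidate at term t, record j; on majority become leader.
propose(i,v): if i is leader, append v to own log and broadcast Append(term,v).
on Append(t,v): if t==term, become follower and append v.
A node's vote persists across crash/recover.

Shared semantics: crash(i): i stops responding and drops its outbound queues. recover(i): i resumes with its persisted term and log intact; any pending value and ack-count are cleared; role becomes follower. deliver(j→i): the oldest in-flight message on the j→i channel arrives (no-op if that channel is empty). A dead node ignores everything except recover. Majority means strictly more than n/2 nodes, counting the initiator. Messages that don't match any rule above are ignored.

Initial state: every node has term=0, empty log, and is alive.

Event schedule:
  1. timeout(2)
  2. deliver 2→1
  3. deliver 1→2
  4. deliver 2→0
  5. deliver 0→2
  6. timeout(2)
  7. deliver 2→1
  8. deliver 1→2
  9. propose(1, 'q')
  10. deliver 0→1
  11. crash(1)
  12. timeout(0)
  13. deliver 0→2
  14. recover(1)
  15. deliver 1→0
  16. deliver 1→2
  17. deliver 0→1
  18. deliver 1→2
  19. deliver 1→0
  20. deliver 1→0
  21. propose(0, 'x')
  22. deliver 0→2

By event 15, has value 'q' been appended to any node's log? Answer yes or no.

no

1. timeout(2):  <2:cand t1 ->
2. deliver 2→1:  <1:foll t1 ->
3. deliver 1→2:  <2:lead t1 ->
4. deliver 2→0:  <0:foll t1 ->
5. deliver 0→2:  nop
6. timeout(2):  <2:cand t2 ->
7. deliver 2→1:  <1:foll t2 ->
8. deliver 1→2:  <2:lead t2 ->
9. propose(1,'q'):  nop
10. deliver 0→1:  nop
11. crash(1):  <1:✗foll t2 ->
12. timeout(0):  <0:cand t2 ->
13. deliver 0→2:  nop
14. recover(1):  <1:foll t2 ->
15. deliver 1→0:  nop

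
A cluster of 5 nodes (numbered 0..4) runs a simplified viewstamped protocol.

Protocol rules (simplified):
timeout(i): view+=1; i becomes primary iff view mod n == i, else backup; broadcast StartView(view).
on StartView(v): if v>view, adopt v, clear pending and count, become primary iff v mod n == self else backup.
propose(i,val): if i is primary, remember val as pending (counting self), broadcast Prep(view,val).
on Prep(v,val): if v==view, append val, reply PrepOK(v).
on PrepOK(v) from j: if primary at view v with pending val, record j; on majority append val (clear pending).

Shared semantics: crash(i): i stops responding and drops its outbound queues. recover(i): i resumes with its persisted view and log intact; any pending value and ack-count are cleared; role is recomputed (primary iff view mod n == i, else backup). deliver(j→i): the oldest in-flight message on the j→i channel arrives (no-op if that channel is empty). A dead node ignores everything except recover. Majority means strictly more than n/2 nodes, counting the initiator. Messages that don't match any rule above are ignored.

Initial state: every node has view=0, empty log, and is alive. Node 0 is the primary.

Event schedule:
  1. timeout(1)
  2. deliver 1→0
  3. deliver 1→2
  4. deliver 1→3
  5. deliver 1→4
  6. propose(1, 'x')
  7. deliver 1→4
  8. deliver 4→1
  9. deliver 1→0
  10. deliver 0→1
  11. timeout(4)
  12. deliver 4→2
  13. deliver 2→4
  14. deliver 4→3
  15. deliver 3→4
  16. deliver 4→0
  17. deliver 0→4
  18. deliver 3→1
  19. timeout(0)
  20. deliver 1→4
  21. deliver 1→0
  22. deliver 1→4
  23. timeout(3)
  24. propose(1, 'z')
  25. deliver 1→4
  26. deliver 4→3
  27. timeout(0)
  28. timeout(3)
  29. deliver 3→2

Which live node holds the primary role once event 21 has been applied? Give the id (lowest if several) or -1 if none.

after 1 — timeout(1): n1:prim/v1/[-]
after 2 — deliver 1→0: n0:back/v1/[-]
after 3 — deliver 1→2: n2:back/v1/[-]
after 4 — deliver 1→3: n3:back/v1/[-]
after 5 — deliver 1→4: n4:back/v1/[-]
after 6 — propose(1,'x'): ·
after 7 — deliver 1→4: n4:back/v1/[x]
after 8 — deliver 4→1: ·
after 9 — deliver 1→0: n0:back/v1/[x]
after 10 — deliver 0→1: n1:prim/v1/[x]
after 11 — timeout(4): n4:back/v2/[x]
after 12 — deliver 4→2: n2:prim/v2/[-]
after 13 — deliver 2→4: ·
after 14 — deliver 4→3: n3:back/v2/[-]
after 15 — deliver 3→4: ·
after 16 — deliver 4→0: n0:back/v2/[x]
after 17 — deliver 0→4: ·
after 18 — deliver 3→1: ·
after 19 — timeout(0): n0:back/v3/[x]
after 20 — deliver 1→4: ·
after 21 — deliver 1→0: ·

1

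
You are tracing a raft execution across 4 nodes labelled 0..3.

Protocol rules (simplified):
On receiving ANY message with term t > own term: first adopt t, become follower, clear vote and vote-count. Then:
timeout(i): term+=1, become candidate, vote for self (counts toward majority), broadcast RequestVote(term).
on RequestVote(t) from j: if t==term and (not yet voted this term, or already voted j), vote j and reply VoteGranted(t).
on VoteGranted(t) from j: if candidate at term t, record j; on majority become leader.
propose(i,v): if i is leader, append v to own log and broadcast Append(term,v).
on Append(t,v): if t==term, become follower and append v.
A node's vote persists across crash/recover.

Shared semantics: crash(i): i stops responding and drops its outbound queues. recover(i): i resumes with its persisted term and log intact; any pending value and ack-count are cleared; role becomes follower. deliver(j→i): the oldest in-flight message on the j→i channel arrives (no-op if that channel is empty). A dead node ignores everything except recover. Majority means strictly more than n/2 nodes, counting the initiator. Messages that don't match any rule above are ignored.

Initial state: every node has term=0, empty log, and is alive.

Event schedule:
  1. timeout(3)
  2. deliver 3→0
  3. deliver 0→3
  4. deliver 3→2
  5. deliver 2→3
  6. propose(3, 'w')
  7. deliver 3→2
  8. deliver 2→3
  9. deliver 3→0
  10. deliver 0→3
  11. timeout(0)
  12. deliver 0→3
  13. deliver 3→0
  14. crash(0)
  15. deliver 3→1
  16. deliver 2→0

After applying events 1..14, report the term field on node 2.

step 1 timeout(3): 3={cand,t=1,log=-}
step 2 deliver 3→0: 0={foll,t=1,log=-}
step 3 deliver 0→3: —
step 4 deliver 3→2: 2={foll,t=1,log=-}
step 5 deliver 2→3: 3={lead,t=1,log=-}
step 6 propose(3,'w'): 3={lead,t=1,log=w}
step 7 deliver 3→2: 2={foll,t=1,log=w}
step 8 deliver 2→3: —
step 9 deliver 3→0: 0={foll,t=1,log=w}
step 10 deliver 0→3: —
step 11 timeout(0): 0={cand,t=2,log=w}
step 12 deliver 0→3: 3={foll,t=2,log=w}
step 13 deliver 3→0: —
step 14 crash(0): 0={✗cand,t=2,log=w}

1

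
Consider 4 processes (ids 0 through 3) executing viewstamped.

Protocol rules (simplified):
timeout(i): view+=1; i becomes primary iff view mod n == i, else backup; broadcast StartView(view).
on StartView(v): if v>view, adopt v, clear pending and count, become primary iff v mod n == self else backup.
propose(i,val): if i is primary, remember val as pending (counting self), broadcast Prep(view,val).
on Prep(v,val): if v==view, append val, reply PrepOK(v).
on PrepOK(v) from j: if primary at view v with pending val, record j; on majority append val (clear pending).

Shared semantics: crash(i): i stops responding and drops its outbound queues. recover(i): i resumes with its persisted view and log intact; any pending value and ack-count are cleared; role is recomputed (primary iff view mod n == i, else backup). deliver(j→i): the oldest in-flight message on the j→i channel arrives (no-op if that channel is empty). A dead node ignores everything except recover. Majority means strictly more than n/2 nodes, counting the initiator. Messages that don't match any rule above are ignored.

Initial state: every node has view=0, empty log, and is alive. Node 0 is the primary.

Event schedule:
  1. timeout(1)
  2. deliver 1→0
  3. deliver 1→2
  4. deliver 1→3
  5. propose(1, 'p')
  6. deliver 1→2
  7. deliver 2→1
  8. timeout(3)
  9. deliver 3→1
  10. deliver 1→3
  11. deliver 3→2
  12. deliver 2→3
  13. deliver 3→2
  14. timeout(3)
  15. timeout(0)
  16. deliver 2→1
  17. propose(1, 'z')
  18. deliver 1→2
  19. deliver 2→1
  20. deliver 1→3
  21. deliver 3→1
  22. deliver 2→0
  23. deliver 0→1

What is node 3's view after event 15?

3

[1] timeout(1) → N1(prim v1 [-])
[2] deliver 1→0 → N0(back v1 [-])
[3] deliver 1→2 → N2(back v1 [-])
[4] deliver 1→3 → N3(back v1 [-])
[5] propose(1,'p') → ∅
[6] deliver 1→2 → N2(back v1 [p])
[7] deliver 2→1 → ∅
[8] timeout(3) → N3(back v2 [-])
[9] deliver 3→1 → N1(back v2 [-])
[10] deliver 1→3 → ∅
[11] deliver 3→2 → N2(prim v2 [p])
[12] deliver 2→3 → ∅
[13] deliver 3→2 → ∅
[14] timeout(3) → N3(prim v3 [-])
[15] timeout(0) → N0(back v2 [-])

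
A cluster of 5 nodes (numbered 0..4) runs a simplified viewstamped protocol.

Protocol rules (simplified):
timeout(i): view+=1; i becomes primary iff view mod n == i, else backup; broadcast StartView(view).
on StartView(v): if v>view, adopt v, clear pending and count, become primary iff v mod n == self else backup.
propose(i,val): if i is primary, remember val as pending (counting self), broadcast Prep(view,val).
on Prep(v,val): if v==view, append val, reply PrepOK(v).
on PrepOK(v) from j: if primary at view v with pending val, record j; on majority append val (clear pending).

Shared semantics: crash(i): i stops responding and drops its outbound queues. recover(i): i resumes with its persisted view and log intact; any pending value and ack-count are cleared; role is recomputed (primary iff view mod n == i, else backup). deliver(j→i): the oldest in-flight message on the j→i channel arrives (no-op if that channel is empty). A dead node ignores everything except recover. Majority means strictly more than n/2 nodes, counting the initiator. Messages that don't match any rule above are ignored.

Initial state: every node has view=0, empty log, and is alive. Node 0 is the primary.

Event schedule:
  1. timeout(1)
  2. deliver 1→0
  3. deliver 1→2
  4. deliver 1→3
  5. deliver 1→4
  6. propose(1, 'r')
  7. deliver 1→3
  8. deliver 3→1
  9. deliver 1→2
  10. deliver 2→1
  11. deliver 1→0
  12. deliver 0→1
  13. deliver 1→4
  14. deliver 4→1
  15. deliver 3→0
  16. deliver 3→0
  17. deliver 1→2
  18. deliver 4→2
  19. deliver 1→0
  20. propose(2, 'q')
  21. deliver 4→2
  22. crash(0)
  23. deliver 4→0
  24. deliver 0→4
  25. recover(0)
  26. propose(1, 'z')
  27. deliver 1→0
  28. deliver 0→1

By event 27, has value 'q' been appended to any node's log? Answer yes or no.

after 1 — timeout(1): n1:prim/v1/[-]
after 2 — deliver 1→0: n0:back/v1/[-]
after 3 — deliver 1→2: n2:back/v1/[-]
after 4 — deliver 1→3: n3:back/v1/[-]
after 5 — deliver 1→4: n4:back/v1/[-]
after 6 — propose(1,'r'): ·
after 7 — deliver 1→3: n3:back/v1/[r]
after 8 — deliver 3→1: ·
after 9 — deliver 1→2: n2:back/v1/[r]
after 10 — deliver 2→1: n1:prim/v1/[r]
after 11 — deliver 1→0: n0:back/v1/[r]
after 12 — deliver 0→1: ·
after 13 — deliver 1→4: n4:back/v1/[r]
after 14 — deliver 4→1: ·
after 15 — deliver 3→0: ·
after 16 — deliver 3→0: ·
after 17 — deliver 1→2: ·
after 18 — deliver 4→2: ·
after 19 — deliver 1→0: ·
after 20 — propose(2,'q'): ·
after 21 — deliver 4→2: ·
after 22 — crash(0): n0:✗back/v1/[r]
after 23 — deliver 4→0: ·
after 24 — deliver 0→4: ·
after 25 — recover(0): n0:back/v1/[r]
after 26 — propose(1,'z'): ·
after 27 — deliver 1→0: n0:back/v1/[r,z]

no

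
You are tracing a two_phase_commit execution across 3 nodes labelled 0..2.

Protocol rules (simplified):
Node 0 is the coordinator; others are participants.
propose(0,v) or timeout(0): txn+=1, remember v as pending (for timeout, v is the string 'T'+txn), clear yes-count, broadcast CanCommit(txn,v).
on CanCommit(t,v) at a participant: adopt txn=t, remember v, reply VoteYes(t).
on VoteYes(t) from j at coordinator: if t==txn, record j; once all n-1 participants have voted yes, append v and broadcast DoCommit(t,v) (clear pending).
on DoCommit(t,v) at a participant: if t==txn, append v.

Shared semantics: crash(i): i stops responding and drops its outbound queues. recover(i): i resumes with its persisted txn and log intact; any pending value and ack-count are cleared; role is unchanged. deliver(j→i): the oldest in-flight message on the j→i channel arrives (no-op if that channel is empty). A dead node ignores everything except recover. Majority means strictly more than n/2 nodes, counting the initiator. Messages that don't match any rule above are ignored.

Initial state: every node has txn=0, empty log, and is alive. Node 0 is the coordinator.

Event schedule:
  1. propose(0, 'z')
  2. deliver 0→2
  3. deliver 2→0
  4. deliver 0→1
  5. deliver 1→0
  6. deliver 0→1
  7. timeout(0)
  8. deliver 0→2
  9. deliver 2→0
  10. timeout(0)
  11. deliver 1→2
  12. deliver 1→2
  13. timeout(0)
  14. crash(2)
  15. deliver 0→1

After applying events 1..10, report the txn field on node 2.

1

e1 propose(0,'z'): 0[coor,t=1,-]
e2 deliver 0→2: 2[part,t=1,-]
e3 deliver 2→0: ·
e4 deliver 0→1: 1[part,t=1,-]
e5 deliver 1→0: 0[coor,t=1,z]
e6 deliver 0→1: 1[part,t=1,z]
e7 timeout(0): 0[coor,t=2,z]
e8 deliver 0→2: 2[part,t=1,z]
e9 deliver 2→0: ·
e10 timeout(0): 0[coor,t=3,z]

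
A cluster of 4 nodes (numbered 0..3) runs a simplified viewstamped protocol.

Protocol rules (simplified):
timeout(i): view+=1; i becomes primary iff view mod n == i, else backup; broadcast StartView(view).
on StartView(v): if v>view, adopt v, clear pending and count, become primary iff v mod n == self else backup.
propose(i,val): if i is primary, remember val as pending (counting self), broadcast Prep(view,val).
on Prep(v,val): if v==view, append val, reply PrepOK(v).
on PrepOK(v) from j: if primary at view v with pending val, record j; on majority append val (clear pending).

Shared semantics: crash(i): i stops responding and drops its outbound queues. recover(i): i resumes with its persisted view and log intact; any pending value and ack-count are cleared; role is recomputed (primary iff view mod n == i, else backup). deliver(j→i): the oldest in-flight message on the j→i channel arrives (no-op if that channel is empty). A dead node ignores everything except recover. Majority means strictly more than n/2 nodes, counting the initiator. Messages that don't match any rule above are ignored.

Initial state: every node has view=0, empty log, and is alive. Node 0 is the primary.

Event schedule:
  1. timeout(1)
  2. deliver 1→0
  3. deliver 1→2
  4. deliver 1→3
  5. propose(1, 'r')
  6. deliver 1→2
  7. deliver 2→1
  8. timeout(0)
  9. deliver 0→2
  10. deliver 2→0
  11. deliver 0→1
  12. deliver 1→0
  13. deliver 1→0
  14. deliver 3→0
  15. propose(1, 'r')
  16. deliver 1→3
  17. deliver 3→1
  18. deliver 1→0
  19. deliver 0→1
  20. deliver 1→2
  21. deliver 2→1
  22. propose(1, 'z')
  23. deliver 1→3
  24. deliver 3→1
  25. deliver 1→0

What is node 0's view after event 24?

step 1 timeout(1): 1={prim,v=1,log=-}
step 2 deliver 1→0: 0={back,v=1,log=-}
step 3 deliver 1→2: 2={back,v=1,log=-}
step 4 deliver 1→3: 3={back,v=1,log=-}
step 5 propose(1,'r'): —
step 6 deliver 1→2: 2={back,v=1,log=r}
step 7 deliver 2→1: —
step 8 timeout(0): 0={back,v=2,log=-}
step 9 deliver 0→2: 2={prim,v=2,log=r}
step 10 deliver 2→0: —
step 11 deliver 0→1: 1={back,v=2,log=-}
step 12 deliver 1→0: —
step 13 deliver 1→0: —
step 14 deliver 3→0: —
step 15 propose(1,'r'): —
step 16 deliver 1→3: 3={back,v=1,log=r}
step 17 deliver 3→1: —
step 18 deliver 1→0: —
step 19 deliver 0→1: —
step 20 deliver 1→2: —
step 21 deliver 2→1: —
step 22 propose(1,'z'): —
step 23 deliver 1→3: —
step 24 deliver 3→1: —

2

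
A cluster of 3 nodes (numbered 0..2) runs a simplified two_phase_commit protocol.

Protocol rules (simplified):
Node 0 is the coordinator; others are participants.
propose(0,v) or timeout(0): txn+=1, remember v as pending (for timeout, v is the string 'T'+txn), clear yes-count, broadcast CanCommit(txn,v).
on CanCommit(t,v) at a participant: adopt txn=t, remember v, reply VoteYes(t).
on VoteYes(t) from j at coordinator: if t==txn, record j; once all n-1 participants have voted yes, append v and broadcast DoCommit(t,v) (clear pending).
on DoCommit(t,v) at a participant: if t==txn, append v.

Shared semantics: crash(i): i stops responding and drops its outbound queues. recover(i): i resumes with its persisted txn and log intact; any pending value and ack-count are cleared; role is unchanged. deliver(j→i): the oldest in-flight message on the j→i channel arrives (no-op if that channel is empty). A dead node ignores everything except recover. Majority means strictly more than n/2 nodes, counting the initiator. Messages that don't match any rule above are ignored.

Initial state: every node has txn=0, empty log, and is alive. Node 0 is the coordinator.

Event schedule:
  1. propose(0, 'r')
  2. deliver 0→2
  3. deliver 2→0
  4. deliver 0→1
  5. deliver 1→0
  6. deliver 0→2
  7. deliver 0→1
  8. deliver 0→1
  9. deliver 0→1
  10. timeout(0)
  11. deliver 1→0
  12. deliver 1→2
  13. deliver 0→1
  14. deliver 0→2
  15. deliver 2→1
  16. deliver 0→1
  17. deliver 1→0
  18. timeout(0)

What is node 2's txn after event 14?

2

after 1 — propose(0,'r'): n0:coor/t1/[-]
after 2 — deliver 0→2: n2:part/t1/[-]
after 3 — deliver 2→0: ·
after 4 — deliver 0→1: n1:part/t1/[-]
after 5 — deliver 1→0: n0:coor/t1/[r]
after 6 — deliver 0→2: n2:part/t1/[r]
after 7 — deliver 0→1: n1:part/t1/[r]
after 8 — deliver 0→1: ·
after 9 — deliver 0→1: ·
after 10 — timeout(0): n0:coor/t2/[r]
after 11 — deliver 1→0: ·
after 12 — deliver 1→2: ·
after 13 — deliver 0→1: n1:part/t2/[r]
after 14 — deliver 0→2: n2:part/t2/[r]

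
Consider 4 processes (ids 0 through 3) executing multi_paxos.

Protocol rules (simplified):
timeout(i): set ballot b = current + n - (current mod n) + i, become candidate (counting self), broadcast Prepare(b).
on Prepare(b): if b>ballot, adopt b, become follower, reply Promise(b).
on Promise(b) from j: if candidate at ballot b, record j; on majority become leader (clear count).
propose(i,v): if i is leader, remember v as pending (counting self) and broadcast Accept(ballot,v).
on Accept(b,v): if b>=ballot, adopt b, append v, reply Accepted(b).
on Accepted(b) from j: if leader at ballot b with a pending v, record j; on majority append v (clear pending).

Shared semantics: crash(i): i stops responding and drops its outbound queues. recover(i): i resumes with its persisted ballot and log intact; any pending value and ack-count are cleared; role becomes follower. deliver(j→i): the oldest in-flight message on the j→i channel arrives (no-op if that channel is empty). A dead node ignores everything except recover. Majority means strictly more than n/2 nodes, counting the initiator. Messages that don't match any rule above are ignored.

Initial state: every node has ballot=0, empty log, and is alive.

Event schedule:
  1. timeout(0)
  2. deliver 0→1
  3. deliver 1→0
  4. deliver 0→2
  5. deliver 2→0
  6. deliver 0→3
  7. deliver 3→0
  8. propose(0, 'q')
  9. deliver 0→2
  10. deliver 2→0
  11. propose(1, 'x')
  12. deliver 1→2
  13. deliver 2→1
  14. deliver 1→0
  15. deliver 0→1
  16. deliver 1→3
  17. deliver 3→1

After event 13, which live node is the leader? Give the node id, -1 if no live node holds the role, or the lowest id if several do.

0

after 1 — timeout(0): n0:cand/b4/[-]
after 2 — deliver 0→1: n1:foll/b4/[-]
after 3 — deliver 1→0: ·
after 4 — deliver 0→2: n2:foll/b4/[-]
after 5 — deliver 2→0: n0:lead/b4/[-]
after 6 — deliver 0→3: n3:foll/b4/[-]
after 7 — deliver 3→0: ·
after 8 — propose(0,'q'): ·
after 9 — deliver 0→2: n2:foll/b4/[q]
after 10 — deliver 2→0: ·
after 11 — propose(1,'x'): ·
after 12 — deliver 1→2: ·
after 13 — deliver 2→1: ·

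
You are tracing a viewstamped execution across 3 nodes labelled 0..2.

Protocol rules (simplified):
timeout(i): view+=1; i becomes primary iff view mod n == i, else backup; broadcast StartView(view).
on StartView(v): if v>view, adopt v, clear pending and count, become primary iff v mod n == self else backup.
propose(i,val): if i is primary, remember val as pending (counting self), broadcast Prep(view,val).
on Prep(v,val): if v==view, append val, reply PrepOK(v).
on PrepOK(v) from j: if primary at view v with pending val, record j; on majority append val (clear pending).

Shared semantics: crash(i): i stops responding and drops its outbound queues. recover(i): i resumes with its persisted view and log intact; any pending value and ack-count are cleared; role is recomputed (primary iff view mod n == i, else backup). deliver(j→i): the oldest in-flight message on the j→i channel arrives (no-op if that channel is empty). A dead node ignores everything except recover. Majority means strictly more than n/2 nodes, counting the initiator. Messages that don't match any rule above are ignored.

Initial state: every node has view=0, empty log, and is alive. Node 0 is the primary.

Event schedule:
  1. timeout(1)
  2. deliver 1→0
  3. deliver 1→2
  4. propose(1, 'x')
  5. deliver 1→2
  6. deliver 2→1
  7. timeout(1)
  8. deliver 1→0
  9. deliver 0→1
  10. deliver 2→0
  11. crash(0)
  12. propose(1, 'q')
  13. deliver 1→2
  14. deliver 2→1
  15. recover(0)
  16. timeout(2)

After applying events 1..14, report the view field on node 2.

[1] timeout(1) → N1(prim v1 [-])
[2] deliver 1→0 → N0(back v1 [-])
[3] deliver 1→2 → N2(back v1 [-])
[4] propose(1,'x') → ∅
[5] deliver 1→2 → N2(back v1 [x])
[6] deliver 2→1 → N1(prim v1 [x])
[7] timeout(1) → N1(back v2 [x])
[8] deliver 1→0 → N0(back v1 [x])
[9] deliver 0→1 → ∅
[10] deliver 2→0 → ∅
[11] crash(0) → N0(✗back v1 [x])
[12] propose(1,'q') → ∅
[13] deliver 1→2 → N2(prim v2 [x])
[14] deliver 2→1 → ∅

2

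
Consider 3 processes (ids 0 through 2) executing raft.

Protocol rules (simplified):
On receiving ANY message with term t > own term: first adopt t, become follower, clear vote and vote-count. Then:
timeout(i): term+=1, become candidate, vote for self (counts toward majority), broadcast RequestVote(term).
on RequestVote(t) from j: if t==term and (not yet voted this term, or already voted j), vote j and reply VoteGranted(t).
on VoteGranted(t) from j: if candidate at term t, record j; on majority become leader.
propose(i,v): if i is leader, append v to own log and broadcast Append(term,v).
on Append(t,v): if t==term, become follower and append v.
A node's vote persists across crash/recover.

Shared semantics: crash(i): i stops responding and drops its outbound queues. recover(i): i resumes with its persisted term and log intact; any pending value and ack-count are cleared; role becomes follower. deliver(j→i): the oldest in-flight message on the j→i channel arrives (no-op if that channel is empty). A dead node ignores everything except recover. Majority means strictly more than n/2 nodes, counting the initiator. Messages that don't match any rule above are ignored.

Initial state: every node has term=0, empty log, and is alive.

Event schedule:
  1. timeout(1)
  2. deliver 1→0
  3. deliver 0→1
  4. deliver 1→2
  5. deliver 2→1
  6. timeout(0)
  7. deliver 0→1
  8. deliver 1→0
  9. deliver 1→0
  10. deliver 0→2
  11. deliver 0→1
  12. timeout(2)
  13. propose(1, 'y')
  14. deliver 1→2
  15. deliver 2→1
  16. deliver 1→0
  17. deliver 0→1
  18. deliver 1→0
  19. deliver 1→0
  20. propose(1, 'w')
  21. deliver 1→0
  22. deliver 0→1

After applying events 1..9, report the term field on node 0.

step 1 timeout(1): 1={cand,t=1,log=-}
step 2 deliver 1→0: 0={foll,t=1,log=-}
step 3 deliver 0→1: 1={lead,t=1,log=-}
step 4 deliver 1→2: 2={foll,t=1,log=-}
step 5 deliver 2→1: —
step 6 timeout(0): 0={cand,t=2,log=-}
step 7 deliver 0→1: 1={foll,t=2,log=-}
step 8 deliver 1→0: 0={lead,t=2,log=-}
step 9 deliver 1→0: —

2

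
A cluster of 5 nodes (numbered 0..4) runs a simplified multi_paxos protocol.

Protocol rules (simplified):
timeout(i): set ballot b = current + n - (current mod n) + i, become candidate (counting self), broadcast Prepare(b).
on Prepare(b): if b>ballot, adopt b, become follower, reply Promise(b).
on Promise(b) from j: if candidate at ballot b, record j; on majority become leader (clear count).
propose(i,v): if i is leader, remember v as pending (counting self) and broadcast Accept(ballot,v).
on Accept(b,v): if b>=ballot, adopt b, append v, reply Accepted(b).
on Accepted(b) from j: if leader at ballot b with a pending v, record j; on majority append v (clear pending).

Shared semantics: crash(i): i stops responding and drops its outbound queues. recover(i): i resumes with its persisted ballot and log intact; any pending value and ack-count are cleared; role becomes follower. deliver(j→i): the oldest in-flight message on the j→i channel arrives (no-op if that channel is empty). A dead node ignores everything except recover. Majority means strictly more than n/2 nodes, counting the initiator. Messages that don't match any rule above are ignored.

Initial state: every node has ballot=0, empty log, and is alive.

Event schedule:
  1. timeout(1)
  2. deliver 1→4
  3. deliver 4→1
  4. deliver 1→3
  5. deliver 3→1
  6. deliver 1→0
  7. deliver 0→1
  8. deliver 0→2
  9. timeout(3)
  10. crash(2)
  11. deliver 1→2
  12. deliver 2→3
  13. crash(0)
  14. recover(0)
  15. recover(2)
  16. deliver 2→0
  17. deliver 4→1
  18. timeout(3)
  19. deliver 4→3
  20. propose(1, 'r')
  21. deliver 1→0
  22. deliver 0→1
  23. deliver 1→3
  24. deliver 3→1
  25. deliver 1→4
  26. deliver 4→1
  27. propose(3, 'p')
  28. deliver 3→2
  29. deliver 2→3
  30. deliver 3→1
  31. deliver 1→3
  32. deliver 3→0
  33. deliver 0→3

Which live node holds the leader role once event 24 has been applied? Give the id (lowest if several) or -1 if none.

after 1 — timeout(1): n1:cand/b6/[-]
after 2 — deliver 1→4: n4:foll/b6/[-]
after 3 — deliver 4→1: ·
after 4 — deliver 1→3: n3:foll/b6/[-]
after 5 — deliver 3→1: n1:lead/b6/[-]
after 6 — deliver 1→0: n0:foll/b6/[-]
after 7 — deliver 0→1: ·
after 8 — deliver 0→2: ·
after 9 — timeout(3): n3:cand/b13/[-]
after 10 — crash(2): n2:✗foll/b0/[-]
after 11 — deliver 1→2: ·
after 12 — deliver 2→3: ·
after 13 — crash(0): n0:✗foll/b6/[-]
after 14 — recover(0): n0:foll/b6/[-]
after 15 — recover(2): n2:foll/b0/[-]
after 16 — deliver 2→0: ·
after 17 — deliver 4→1: ·
after 18 — timeout(3): n3:cand/b18/[-]
after 19 — deliver 4→3: ·
after 20 — propose(1,'r'): ·
after 21 — deliver 1→0: n0:foll/b6/[r]
after 22 — deliver 0→1: ·
after 23 — deliver 1→3: ·
after 24 — deliver 3→1: n1:foll/b13/[-]

-1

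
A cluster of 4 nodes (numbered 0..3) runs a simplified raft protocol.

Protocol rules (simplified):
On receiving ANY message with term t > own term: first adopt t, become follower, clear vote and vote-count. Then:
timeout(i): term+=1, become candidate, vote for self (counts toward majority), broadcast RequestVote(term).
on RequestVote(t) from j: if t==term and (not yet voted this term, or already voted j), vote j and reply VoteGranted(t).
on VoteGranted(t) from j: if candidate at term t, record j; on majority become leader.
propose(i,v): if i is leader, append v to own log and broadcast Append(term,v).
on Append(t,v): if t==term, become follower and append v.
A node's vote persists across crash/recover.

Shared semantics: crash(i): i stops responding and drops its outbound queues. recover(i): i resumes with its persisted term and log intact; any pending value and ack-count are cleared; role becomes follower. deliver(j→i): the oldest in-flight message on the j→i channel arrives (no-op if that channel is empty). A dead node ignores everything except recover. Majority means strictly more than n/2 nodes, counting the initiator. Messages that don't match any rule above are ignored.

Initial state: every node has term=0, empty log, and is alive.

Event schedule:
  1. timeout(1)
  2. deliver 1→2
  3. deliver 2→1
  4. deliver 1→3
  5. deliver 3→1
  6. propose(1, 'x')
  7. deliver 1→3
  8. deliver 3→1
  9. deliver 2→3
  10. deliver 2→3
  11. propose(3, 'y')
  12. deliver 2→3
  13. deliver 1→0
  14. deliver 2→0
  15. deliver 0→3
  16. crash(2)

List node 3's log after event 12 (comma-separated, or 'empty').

x

step 1 timeout(1): 1={cand,t=1,log=-}
step 2 deliver 1→2: 2={foll,t=1,log=-}
step 3 deliver 2→1: —
step 4 deliver 1→3: 3={foll,t=1,log=-}
step 5 deliver 3→1: 1={lead,t=1,log=-}
step 6 propose(1,'x'): 1={lead,t=1,log=x}
step 7 deliver 1→3: 3={foll,t=1,log=x}
step 8 deliver 3→1: —
step 9 deliver 2→3: —
step 10 deliver 2→3: —
step 11 propose(3,'y'): —
step 12 deliver 2→3: —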